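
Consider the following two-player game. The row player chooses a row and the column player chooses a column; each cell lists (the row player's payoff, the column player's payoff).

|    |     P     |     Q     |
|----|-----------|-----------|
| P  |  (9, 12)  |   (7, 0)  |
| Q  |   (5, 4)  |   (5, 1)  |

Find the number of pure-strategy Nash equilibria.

1

Both P: the row player gets 9 (best alternative 5); the column player gets 12 (best alternative 0). Neither deviates — NE.
Both Q is not a NE: the row player would switch to P (7 > 5).
No other cell survives both best-response checks, so there is 1 pure NE.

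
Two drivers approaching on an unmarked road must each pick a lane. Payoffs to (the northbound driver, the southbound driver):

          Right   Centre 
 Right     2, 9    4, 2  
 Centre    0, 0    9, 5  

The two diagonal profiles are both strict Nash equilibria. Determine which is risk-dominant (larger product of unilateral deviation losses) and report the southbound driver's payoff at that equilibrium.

5

At both Right: the northbound driver loses 2 − 0 = 2 by deviating; the southbound driver loses 9 − 2 = 7. Product = 2·7 = 14.
At both Centre: the northbound driver loses 9 − 4 = 5 by deviating; the southbound driver loses 5 − 0 = 5. Product = 5·5 = 25.
25 > 14, so both Centre is risk-dominant. The southbound driver's payoff there is 5.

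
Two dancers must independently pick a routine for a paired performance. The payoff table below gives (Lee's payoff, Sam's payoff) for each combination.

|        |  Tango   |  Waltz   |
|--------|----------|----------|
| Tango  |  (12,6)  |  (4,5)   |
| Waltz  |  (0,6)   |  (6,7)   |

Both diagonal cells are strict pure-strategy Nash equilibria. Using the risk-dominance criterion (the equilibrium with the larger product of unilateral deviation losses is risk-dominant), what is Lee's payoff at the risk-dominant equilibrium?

12

At both Tango: Lee loses 12 − 0 = 12 by deviating; Sam loses 6 − 5 = 1. Product = 12·1 = 12.
At both Waltz: Lee loses 6 − 4 = 2 by deviating; Sam loses 7 − 6 = 1. Product = 2·1 = 2.
12 > 2, so both Tango is risk-dominant. Lee's payoff there is 12.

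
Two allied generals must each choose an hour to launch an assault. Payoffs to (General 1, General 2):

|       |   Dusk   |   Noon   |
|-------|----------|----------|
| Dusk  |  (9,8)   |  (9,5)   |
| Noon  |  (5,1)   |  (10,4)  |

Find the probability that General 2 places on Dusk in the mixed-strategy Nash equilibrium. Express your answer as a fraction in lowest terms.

1/5

General 2's mix q on Dusk must make General 1 indifferent between Dusk and Noon.
General 1's payoff from Dusk: 9q + 9(1−q). From Noon: 5q + 10(1−q).
Set equal: 4q = 1(1−q) → q = 1/5.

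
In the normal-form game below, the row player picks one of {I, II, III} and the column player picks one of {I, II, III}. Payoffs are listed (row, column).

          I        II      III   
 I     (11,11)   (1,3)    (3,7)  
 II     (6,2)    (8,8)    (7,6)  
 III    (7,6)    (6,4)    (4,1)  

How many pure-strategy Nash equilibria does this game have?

2

Both I: the row player gets 11 (best alternative 7); the column player gets 11 (best alternative 7). Neither deviates — NE.
Both II: the row player gets 8 (best alternative 6); the column player gets 8 (best alternative 6). Neither deviates — NE.
Both III is not a NE: the row player would switch to II (7 > 4).
No other cell survives both best-response checks, so there are 2 pure NE.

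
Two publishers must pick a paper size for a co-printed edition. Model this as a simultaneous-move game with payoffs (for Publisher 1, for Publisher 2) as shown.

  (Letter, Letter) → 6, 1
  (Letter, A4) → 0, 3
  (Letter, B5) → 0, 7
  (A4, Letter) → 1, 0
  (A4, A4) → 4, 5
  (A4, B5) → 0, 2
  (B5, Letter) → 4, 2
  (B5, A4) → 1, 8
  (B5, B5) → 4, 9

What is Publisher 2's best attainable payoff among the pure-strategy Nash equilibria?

Both A4 is a pure NE (Publisher 1: 4 ≥ 1; Publisher 2: 5 ≥ 2). Publisher 2 gets 5.
Both B5 is a pure NE (Publisher 1: 4 ≥ 0; Publisher 2: 9 ≥ 8). Publisher 2 gets 9.
Every other cell has a profitable deviation for at least one player. Highest of {5, 9} is 9.

9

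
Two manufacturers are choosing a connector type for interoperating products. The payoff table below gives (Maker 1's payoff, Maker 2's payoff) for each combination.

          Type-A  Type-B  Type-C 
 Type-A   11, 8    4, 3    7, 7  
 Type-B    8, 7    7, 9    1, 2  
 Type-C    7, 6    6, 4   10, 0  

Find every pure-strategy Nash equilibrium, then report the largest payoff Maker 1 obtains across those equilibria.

Both Type-A is a pure NE (Maker 1: 11 ≥ 8; Maker 2: 8 ≥ 7). Maker 1 gets 11.
Both Type-B is a pure NE (Maker 1: 7 ≥ 6; Maker 2: 9 ≥ 7). Maker 1 gets 7.
Every other cell has a profitable deviation for at least one player. Highest of {11, 7} is 11.

11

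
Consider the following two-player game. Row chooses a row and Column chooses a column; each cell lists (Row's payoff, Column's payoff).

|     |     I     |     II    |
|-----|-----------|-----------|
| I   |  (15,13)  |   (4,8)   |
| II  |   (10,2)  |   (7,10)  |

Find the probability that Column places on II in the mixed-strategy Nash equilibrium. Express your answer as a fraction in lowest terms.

5/8

Column's mix q on I must make Row indifferent between I and II.
Row's payoff from I: 15q + 4(1−q). From II: 10q + 7(1−q).
Set equal: 5q = 3(1−q) → q = 3/8.
Probability on II is 1 − 3/8 = 5/8.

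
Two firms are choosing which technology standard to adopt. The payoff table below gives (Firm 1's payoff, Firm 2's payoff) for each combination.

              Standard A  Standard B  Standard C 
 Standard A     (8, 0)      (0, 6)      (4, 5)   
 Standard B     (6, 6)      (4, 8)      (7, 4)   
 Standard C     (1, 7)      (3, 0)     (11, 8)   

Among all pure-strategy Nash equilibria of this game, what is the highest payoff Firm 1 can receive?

Both Standard B is a pure NE (Firm 1: 4 ≥ 3; Firm 2: 8 ≥ 6). Firm 1 gets 4.
Both Standard C is a pure NE (Firm 1: 11 ≥ 7; Firm 2: 8 ≥ 7). Firm 1 gets 11.
Every other cell has a profitable deviation for at least one player. Highest of {4, 11} is 11.

11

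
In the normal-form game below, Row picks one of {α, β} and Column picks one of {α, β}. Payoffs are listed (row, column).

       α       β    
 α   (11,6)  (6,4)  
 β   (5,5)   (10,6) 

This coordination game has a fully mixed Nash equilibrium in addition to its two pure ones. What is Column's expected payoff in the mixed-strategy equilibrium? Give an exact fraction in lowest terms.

Row mixes with probability p on α, chosen so Column is indifferent: 6p + 5(1−p) = 4p + 6(1−p) gives p = 1/3.
Column's expected payoff is 6·1/3 + 5·2/3 = 16/3.

16/3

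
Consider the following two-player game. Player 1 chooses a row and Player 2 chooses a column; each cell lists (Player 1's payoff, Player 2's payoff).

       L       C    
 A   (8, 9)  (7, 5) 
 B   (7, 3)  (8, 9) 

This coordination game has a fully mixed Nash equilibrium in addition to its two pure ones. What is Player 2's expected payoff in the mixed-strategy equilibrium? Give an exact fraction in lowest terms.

33/5

Player 1 mixes with probability p on A, chosen so Player 2 is indifferent: 9p + 3(1−p) = 5p + 9(1−p) gives p = 3/5.
Player 2's expected payoff is 9·3/5 + 3·2/5 = 33/5.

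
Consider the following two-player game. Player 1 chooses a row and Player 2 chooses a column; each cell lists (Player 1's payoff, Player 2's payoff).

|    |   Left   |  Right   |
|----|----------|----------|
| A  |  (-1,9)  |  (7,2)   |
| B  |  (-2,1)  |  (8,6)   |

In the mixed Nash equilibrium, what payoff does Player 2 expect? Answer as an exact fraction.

13/3

Player 1 mixes with probability p on A, chosen so Player 2 is indifferent: 9p + 1(1−p) = 2p + 6(1−p) gives p = 5/12.
Player 2's expected payoff is 9·5/12 + 1·7/12 = 13/3.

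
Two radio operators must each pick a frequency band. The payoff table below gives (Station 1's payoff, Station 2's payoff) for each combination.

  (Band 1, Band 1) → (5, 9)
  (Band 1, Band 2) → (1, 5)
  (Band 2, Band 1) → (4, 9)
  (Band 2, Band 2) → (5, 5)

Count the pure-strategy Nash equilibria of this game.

1

Both Band 1: Station 1 gets 5 (best alternative 4); Station 2 gets 9 (best alternative 5). Neither deviates — NE.
Both Band 2 is not a NE: Station 2 would switch to Band 1 (9 > 5).
No other cell survives both best-response checks, so there is 1 pure NE.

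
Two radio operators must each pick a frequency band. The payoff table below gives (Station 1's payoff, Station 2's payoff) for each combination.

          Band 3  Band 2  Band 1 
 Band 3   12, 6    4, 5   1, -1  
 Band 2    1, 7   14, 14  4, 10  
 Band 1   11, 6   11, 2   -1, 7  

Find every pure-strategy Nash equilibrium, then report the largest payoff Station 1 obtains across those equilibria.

14

Both Band 3 is a pure NE (Station 1: 12 ≥ 11; Station 2: 6 ≥ 5). Station 1 gets 12.
Both Band 2 is a pure NE (Station 1: 14 ≥ 11; Station 2: 14 ≥ 10). Station 1 gets 14.
Every other cell has a profitable deviation for at least one player. Highest of {12, 14} is 14.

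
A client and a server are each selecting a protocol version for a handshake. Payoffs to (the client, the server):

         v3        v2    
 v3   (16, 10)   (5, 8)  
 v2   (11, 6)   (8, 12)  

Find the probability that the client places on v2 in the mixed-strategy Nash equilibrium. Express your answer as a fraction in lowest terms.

1/4

The client's mix p on v3 must make the server indifferent between v3 and v2.
The server's payoff from v3: 10p + 6(1−p). From v2: 8p + 12(1−p).
Set equal: 2p = 6(1−p) → p = 6/8 = 3/4.
Probability on v2 is 1 − 3/4 = 1/4.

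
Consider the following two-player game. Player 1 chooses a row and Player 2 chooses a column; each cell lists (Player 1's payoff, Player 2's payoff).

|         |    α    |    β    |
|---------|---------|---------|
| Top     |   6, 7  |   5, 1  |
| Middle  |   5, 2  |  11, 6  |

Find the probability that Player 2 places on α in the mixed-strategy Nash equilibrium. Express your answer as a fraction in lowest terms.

Player 2's mix q on α must make Player 1 indifferent between Top and Middle.
Player 1's payoff from Top: 6q + 5(1−q). From Middle: 5q + 11(1−q).
Set equal: 1q = 6(1−q) → q = 6/7.

6/7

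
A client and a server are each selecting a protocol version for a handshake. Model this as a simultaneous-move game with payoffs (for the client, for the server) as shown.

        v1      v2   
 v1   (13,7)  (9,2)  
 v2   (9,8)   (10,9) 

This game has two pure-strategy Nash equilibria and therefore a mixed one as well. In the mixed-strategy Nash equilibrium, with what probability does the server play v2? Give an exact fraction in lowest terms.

The server's mix q on v1 must make the client indifferent between v1 and v2.
The client's payoff from v1: 13q + 9(1−q). From v2: 9q + 10(1−q).
Set equal: 4q = 1(1−q) → q = 1/5.
Probability on v2 is 1 − 1/5 = 4/5.

4/5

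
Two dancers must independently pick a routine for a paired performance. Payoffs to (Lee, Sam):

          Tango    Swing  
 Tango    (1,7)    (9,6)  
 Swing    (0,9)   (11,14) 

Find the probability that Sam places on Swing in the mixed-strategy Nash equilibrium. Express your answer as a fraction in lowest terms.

Sam's mix q on Tango must make Lee indifferent between Tango and Swing.
Lee's payoff from Tango: 1q + 9(1−q). From Swing: 0q + 11(1−q).
Set equal: 1q = 2(1−q) → q = 2/3.
Probability on Swing is 1 − 2/3 = 1/3.

1/3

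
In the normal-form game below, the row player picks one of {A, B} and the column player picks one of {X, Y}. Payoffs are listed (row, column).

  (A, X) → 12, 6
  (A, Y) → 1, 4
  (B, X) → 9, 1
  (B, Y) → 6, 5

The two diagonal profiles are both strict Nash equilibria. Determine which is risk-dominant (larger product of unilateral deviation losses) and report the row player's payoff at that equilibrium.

6

At (A, X): the row player loses 12 − 9 = 3 by deviating; the column player loses 6 − 4 = 2. Product = 3·2 = 6.
At (B, Y): the row player loses 6 − 1 = 5 by deviating; the column player loses 5 − 1 = 4. Product = 5·4 = 20.
20 > 6, so (B, Y) is risk-dominant. The row player's payoff there is 6.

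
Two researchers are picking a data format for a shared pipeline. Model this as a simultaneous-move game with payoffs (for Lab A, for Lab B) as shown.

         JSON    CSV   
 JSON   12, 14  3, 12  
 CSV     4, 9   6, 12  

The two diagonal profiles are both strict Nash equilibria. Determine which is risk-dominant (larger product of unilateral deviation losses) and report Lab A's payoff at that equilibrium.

12

At both JSON: Lab A loses 12 − 4 = 8 by deviating; Lab B loses 14 − 12 = 2. Product = 8·2 = 16.
At both CSV: Lab A loses 6 − 3 = 3 by deviating; Lab B loses 12 − 9 = 3. Product = 3·3 = 9.
16 > 9, so both JSON is risk-dominant. Lab A's payoff there is 12.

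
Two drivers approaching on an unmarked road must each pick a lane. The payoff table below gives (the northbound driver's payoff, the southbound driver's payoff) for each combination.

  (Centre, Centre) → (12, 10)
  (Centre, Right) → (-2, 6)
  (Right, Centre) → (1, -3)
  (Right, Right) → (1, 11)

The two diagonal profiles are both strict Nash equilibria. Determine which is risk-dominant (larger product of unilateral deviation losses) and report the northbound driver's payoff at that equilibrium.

12

At both Centre: the northbound driver loses 12 − 1 = 11 by deviating; the southbound driver loses 10 − 6 = 4. Product = 11·4 = 44.
At both Right: the northbound driver loses 1 − (-2) = 3 by deviating; the southbound driver loses 11 − (-3) = 14. Product = 3·14 = 42.
44 > 42, so both Centre is risk-dominant. The northbound driver's payoff there is 12.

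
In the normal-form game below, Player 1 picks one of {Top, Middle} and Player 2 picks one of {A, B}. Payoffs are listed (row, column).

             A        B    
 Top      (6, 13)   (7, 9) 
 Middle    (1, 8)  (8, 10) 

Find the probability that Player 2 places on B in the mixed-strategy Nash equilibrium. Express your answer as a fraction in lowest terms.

5/6

Player 2's mix q on A must make Player 1 indifferent between Top and Middle.
Player 1's payoff from Top: 6q + 7(1−q). From Middle: 1q + 8(1−q).
Set equal: 5q = 1(1−q) → q = 1/6.
Probability on B is 1 − 1/6 = 5/6.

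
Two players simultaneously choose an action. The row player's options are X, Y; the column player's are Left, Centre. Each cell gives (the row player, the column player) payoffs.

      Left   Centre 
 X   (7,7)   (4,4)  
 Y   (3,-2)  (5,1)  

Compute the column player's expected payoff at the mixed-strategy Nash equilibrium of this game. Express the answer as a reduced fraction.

5/2

The row player mixes with probability p on X, chosen so the column player is indifferent: 7p + (-2)(1−p) = 4p + 1(1−p) gives p = 1/2.
The column player's expected payoff is 7·1/2 + (-2)·1/2 = 5/2.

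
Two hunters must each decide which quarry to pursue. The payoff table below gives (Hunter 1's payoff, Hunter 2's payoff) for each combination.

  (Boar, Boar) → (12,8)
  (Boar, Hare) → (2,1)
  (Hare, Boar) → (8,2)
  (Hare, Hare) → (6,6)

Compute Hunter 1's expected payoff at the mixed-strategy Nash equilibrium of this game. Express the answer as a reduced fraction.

7

Hunter 2 mixes with probability q on Boar, chosen so Hunter 1 is indifferent: 12q + 2(1−q) = 8q + 6(1−q) gives q = 1/2.
Hunter 1's expected payoff (from either row, since indifferent) is 12·1/2 + 2·1/2 = 7.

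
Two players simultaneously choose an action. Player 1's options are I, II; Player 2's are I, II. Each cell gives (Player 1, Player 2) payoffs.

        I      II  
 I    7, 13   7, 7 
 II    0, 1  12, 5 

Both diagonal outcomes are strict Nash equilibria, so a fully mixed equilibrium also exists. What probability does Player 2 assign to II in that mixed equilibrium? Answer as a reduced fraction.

Player 2's mix q on I must make Player 1 indifferent between I and II.
Player 1's payoff from I: 7q + 7(1−q). From II: 0q + 12(1−q).
Set equal: 7q = 5(1−q) → q = 5/12.
Probability on II is 1 − 5/12 = 7/12.

7/12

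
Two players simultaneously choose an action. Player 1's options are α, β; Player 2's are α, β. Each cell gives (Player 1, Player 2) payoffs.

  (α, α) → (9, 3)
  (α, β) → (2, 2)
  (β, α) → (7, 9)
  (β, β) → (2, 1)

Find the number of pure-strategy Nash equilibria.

Both α: Player 1 gets 9 (best alternative 7); Player 2 gets 3 (best alternative 2). Neither deviates — NE.
Both β is not a NE: Player 2 would switch to α (9 > 1).
No other cell survives both best-response checks, so there is 1 pure NE.

1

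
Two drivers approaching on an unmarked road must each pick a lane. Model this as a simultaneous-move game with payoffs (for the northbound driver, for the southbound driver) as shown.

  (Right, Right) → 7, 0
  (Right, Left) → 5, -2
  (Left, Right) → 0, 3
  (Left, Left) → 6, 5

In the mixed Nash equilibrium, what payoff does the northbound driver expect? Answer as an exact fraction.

21/4

The southbound driver mixes with probability q on Right, chosen so the northbound driver is indifferent: 7q + 5(1−q) = 0q + 6(1−q) gives q = 1/8.
The northbound driver's expected payoff (from either row, since indifferent) is 7·1/8 + 5·7/8 = 21/4.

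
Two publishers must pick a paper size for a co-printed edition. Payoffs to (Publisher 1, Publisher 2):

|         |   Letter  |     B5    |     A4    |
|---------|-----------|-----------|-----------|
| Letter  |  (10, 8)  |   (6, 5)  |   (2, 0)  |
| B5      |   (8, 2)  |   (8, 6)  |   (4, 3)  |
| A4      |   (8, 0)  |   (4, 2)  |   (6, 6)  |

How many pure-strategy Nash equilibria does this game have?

3

Both Letter: Publisher 1 gets 10 (best alternative 8); Publisher 2 gets 8 (best alternative 5). Neither deviates — NE.
Both B5: Publisher 1 gets 8 (best alternative 6); Publisher 2 gets 6 (best alternative 3). Neither deviates — NE.
Both A4: Publisher 1 gets 6 (best alternative 4); Publisher 2 gets 6 (best alternative 2). Neither deviates — NE.
(B5, A4) is not a NE: Publisher 1 would switch to A4 (6 > 4).
No other cell survives both best-response checks, so there are 3 pure NE.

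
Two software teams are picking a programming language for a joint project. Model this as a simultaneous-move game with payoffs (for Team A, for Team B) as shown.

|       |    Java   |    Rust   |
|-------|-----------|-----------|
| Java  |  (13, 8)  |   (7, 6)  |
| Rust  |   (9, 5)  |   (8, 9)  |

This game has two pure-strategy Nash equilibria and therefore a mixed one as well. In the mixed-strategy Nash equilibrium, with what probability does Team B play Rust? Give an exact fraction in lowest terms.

4/5

Team B's mix q on Java must make Team A indifferent between Java and Rust.
Team A's payoff from Java: 13q + 7(1−q). From Rust: 9q + 8(1−q).
Set equal: 4q = 1(1−q) → q = 1/5.
Probability on Rust is 1 − 1/5 = 4/5.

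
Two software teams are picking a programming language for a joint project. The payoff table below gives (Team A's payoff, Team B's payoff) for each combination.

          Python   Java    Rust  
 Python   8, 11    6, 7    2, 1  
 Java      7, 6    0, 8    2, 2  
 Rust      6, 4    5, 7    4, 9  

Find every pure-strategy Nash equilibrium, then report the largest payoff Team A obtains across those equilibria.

Both Python is a pure NE (Team A: 8 ≥ 7; Team B: 11 ≥ 7). Team A gets 8.
Both Rust is a pure NE (Team A: 4 ≥ 2; Team B: 9 ≥ 7). Team A gets 4.
Every other cell has a profitable deviation for at least one player. Highest of {8, 4} is 8.

8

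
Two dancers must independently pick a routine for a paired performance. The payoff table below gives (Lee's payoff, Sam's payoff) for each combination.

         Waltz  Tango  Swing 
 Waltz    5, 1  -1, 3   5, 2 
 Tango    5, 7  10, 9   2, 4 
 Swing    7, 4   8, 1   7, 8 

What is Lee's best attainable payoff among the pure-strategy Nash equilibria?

10

Both Tango is a pure NE (Lee: 10 ≥ 8; Sam: 9 ≥ 7). Lee gets 10.
Both Swing is a pure NE (Lee: 7 ≥ 5; Sam: 8 ≥ 4). Lee gets 7.
Every other cell has a profitable deviation for at least one player. Highest of {10, 7} is 10.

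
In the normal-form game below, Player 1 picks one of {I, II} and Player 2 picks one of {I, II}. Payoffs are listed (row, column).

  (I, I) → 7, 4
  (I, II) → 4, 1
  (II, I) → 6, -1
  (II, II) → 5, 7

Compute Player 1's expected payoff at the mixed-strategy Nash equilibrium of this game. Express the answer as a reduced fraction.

Player 2 mixes with probability q on I, chosen so Player 1 is indifferent: 7q + 4(1−q) = 6q + 5(1−q) gives q = 1/2.
Player 1's expected payoff (from either row, since indifferent) is 7·1/2 + 4·1/2 = 11/2.

11/2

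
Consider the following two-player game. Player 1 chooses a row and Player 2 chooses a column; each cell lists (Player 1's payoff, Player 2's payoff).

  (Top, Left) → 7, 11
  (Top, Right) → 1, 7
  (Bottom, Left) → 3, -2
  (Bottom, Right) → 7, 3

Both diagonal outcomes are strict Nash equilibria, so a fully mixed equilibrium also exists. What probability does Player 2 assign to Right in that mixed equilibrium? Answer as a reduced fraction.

Player 2's mix q on Left must make Player 1 indifferent between Top and Bottom.
Player 1's payoff from Top: 7q + 1(1−q). From Bottom: 3q + 7(1−q).
Set equal: 4q = 6(1−q) → q = 6/10 = 3/5.
Probability on Right is 1 − 3/5 = 2/5.

2/5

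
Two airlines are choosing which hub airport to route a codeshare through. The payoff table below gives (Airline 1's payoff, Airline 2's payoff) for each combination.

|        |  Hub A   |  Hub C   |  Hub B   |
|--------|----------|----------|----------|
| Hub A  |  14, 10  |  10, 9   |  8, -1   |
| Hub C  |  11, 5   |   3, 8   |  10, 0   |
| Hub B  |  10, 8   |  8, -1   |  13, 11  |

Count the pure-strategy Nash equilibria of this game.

2

Both Hub A: Airline 1 gets 14 (best alternative 11); Airline 2 gets 10 (best alternative 9). Neither deviates — NE.
Both Hub B: Airline 1 gets 13 (best alternative 10); Airline 2 gets 11 (best alternative 8). Neither deviates — NE.
Both Hub C is not a NE: Airline 1 would switch to Hub A (10 > 3).
No other cell survives both best-response checks, so there are 2 pure NE.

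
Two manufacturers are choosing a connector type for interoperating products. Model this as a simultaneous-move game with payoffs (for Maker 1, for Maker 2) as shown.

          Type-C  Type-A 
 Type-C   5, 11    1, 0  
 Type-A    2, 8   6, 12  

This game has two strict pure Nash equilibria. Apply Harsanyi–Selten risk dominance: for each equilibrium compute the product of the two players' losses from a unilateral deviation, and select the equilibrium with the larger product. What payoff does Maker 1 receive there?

5

At both Type-C: Maker 1 loses 5 − 2 = 3 by deviating; Maker 2 loses 11 − 0 = 11. Product = 3·11 = 33.
At both Type-A: Maker 1 loses 6 − 1 = 5 by deviating; Maker 2 loses 12 − 8 = 4. Product = 5·4 = 20.
33 > 20, so both Type-C is risk-dominant. Maker 1's payoff there is 5.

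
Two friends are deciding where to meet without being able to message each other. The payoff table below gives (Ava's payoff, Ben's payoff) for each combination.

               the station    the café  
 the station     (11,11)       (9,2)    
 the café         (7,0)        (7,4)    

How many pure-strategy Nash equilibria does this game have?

1

Both the station: Ava gets 11 (best alternative 7); Ben gets 11 (best alternative 2). Neither deviates — NE.
Both the café is not a NE: Ava would switch to the station (9 > 7).
No other cell survives both best-response checks, so there is 1 pure NE.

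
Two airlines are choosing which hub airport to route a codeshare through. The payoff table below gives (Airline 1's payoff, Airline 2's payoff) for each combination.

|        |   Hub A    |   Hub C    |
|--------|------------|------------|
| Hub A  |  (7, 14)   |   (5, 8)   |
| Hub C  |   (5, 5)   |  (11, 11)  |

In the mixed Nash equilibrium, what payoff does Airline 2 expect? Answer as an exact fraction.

19/2

Airline 1 mixes with probability p on Hub A, chosen so Airline 2 is indifferent: 14p + 5(1−p) = 8p + 11(1−p) gives p = 1/2.
Airline 2's expected payoff is 14·1/2 + 5·1/2 = 19/2.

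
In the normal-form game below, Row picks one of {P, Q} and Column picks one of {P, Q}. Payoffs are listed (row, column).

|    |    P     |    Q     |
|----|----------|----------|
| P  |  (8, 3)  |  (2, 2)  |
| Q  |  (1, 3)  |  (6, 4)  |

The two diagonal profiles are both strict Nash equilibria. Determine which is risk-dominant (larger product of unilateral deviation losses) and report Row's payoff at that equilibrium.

8

At both P: Row loses 8 − 1 = 7 by deviating; Column loses 3 − 2 = 1. Product = 7·1 = 7.
At both Q: Row loses 6 − 2 = 4 by deviating; Column loses 4 − 3 = 1. Product = 4·1 = 4.
7 > 4, so both P is risk-dominant. Row's payoff there is 8.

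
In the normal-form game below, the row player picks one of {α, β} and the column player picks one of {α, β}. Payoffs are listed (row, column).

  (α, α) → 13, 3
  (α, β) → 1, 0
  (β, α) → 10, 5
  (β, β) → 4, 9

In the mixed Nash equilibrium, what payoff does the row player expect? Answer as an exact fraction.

The column player mixes with probability q on α, chosen so the row player is indifferent: 13q + 1(1−q) = 10q + 4(1−q) gives q = 1/2.
The row player's expected payoff (from either row, since indifferent) is 13·1/2 + 1·1/2 = 7.

7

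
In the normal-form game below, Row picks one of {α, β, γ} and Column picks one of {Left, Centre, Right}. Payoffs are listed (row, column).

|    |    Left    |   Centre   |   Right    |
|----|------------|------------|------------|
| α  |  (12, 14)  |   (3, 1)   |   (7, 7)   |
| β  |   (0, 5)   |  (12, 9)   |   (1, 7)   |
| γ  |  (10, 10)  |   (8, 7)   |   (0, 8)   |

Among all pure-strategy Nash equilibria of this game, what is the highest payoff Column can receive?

(α, Left) is a pure NE (Row: 12 ≥ 10; Column: 14 ≥ 7). Column gets 14.
(β, Centre) is a pure NE (Row: 12 ≥ 8; Column: 9 ≥ 7). Column gets 9.
Every other cell has a profitable deviation for at least one player. Highest of {14, 9} is 14.

14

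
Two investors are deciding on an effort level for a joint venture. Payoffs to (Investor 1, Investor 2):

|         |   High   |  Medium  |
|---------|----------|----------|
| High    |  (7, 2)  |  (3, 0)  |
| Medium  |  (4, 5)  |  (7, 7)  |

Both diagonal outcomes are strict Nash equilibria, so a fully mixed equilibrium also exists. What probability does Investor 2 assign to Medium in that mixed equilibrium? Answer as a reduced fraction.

Investor 2's mix q on High must make Investor 1 indifferent between High and Medium.
Investor 1's payoff from High: 7q + 3(1−q). From Medium: 4q + 7(1−q).
Set equal: 3q = 4(1−q) → q = 4/7.
Probability on Medium is 1 − 4/7 = 3/7.

3/7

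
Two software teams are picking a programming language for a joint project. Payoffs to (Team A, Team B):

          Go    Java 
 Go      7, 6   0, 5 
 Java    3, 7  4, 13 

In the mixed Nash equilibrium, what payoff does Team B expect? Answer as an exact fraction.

Team A mixes with probability p on Go, chosen so Team B is indifferent: 6p + 7(1−p) = 5p + 13(1−p) gives p = 6/7.
Team B's expected payoff is 6·6/7 + 7·1/7 = 43/7.

43/7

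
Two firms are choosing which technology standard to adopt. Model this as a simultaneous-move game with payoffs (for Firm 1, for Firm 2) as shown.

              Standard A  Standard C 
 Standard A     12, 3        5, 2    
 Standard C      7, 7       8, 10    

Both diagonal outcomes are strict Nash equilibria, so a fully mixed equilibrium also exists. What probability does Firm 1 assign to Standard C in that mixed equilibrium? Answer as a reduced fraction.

1/4

Firm 1's mix p on Standard A must make Firm 2 indifferent between Standard A and Standard C.
Firm 2's payoff from Standard A: 3p + 7(1−p). From Standard C: 2p + 10(1−p).
Set equal: 1p = 3(1−p) → p = 3/4.
Probability on Standard C is 1 − 3/4 = 1/4.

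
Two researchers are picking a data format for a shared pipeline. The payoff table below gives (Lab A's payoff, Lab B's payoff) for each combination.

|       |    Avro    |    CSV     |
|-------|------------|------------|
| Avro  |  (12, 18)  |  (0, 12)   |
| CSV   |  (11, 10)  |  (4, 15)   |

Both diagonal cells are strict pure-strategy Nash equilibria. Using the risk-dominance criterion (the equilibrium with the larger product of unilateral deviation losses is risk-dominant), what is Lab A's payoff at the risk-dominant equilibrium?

4

At both Avro: Lab A loses 12 − 11 = 1 by deviating; Lab B loses 18 − 12 = 6. Product = 1·6 = 6.
At both CSV: Lab A loses 4 − 0 = 4 by deviating; Lab B loses 15 − 10 = 5. Product = 4·5 = 20.
20 > 6, so both CSV is risk-dominant. Lab A's payoff there is 4.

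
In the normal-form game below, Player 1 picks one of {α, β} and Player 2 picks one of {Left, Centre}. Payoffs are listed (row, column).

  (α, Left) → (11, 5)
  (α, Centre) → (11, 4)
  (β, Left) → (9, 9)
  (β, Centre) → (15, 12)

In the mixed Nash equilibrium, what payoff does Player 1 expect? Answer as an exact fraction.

Player 2 mixes with probability q on Left, chosen so Player 1 is indifferent: 11q + 11(1−q) = 9q + 15(1−q) gives q = 2/3.
Player 1's expected payoff (from either row, since indifferent) is 11·2/3 + 11·1/3 = 11.

11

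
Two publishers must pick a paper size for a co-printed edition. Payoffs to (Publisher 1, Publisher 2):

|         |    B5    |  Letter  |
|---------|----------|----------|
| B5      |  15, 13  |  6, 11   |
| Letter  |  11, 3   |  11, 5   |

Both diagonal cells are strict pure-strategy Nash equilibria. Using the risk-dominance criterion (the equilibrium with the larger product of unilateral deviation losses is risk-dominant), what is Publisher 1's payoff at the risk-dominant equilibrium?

11

At both B5: Publisher 1 loses 15 − 11 = 4 by deviating; Publisher 2 loses 13 − 11 = 2. Product = 4·2 = 8.
At both Letter: Publisher 1 loses 11 − 6 = 5 by deviating; Publisher 2 loses 5 − 3 = 2. Product = 5·2 = 10.
10 > 8, so both Letter is risk-dominant. Publisher 1's payoff there is 11.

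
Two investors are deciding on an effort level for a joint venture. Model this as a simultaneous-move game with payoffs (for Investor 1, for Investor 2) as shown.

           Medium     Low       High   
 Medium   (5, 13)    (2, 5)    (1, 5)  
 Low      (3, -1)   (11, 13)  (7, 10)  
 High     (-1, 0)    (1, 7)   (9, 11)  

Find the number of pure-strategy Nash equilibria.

Both Medium: Investor 1 gets 5 (best alternative 3); Investor 2 gets 13 (best alternative 5). Neither deviates — NE.
Both Low: Investor 1 gets 11 (best alternative 2); Investor 2 gets 13 (best alternative 10). Neither deviates — NE.
Both High: Investor 1 gets 9 (best alternative 7); Investor 2 gets 11 (best alternative 7). Neither deviates — NE.
(Medium, Low) is not a NE: Investor 1 would switch to Low (11 > 2).
No other cell survives both best-response checks, so there are 3 pure NE.

3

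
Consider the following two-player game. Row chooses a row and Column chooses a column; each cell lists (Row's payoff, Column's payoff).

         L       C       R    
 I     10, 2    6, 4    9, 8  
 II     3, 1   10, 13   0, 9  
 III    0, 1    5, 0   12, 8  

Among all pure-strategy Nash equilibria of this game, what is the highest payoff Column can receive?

(II, C) is a pure NE (Row: 10 ≥ 6; Column: 13 ≥ 9). Column gets 13.
(III, R) is a pure NE (Row: 12 ≥ 9; Column: 8 ≥ 1). Column gets 8.
Every other cell has a profitable deviation for at least one player. Highest of {13, 8} is 13.

13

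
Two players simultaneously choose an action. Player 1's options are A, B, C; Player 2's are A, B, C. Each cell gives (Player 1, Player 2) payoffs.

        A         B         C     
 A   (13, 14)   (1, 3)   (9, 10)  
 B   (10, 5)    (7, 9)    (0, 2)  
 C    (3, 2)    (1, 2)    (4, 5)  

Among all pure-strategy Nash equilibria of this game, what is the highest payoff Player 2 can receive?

Both A is a pure NE (Player 1: 13 ≥ 10; Player 2: 14 ≥ 10). Player 2 gets 14.
Both B is a pure NE (Player 1: 7 ≥ 1; Player 2: 9 ≥ 5). Player 2 gets 9.
Every other cell has a profitable deviation for at least one player. Highest of {14, 9} is 14.

14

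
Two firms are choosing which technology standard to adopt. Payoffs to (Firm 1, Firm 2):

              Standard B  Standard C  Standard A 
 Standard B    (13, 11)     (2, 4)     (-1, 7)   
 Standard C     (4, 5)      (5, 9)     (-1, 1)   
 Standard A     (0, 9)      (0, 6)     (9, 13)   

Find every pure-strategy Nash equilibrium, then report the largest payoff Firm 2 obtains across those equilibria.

Both Standard B is a pure NE (Firm 1: 13 ≥ 4; Firm 2: 11 ≥ 7). Firm 2 gets 11.
Both Standard C is a pure NE (Firm 1: 5 ≥ 2; Firm 2: 9 ≥ 5). Firm 2 gets 9.
Both Standard A is a pure NE (Firm 1: 9 ≥ -1; Firm 2: 13 ≥ 9). Firm 2 gets 13.
Every other cell has a profitable deviation for at least one player. Highest of {11, 9, 13} is 13.

13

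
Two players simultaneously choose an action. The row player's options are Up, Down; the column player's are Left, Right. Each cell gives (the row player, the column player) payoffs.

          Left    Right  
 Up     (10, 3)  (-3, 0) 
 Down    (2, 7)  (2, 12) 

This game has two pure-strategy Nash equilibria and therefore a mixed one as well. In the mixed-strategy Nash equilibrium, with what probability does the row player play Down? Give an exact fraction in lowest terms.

3/8

The row player's mix p on Up must make the column player indifferent between Left and Right.
The column player's payoff from Left: 3p + 7(1−p). From Right: 0p + 12(1−p).
Set equal: 3p = 5(1−p) → p = 5/8.
Probability on Down is 1 − 5/8 = 3/8.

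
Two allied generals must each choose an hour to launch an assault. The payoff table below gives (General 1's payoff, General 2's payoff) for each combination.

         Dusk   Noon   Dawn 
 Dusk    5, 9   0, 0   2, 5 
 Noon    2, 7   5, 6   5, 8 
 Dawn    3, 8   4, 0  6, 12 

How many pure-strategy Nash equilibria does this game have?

2

Both Dusk: General 1 gets 5 (best alternative 3); General 2 gets 9 (best alternative 5). Neither deviates — NE.
Both Dawn: General 1 gets 6 (best alternative 5); General 2 gets 12 (best alternative 8). Neither deviates — NE.
Both Noon is not a NE: General 2 would switch to Dawn (8 > 6).
No other cell survives both best-response checks, so there are 2 pure NE.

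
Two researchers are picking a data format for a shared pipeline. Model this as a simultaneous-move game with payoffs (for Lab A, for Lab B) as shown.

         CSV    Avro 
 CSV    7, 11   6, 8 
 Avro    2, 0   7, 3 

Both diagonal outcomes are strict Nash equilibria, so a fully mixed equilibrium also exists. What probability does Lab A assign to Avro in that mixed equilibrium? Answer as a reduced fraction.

1/2

Lab A's mix p on CSV must make Lab B indifferent between CSV and Avro.
Lab B's payoff from CSV: 11p + 0(1−p). From Avro: 8p + 3(1−p).
Set equal: 3p = 3(1−p) → p = 3/6 = 1/2.
Probability on Avro is 1 − 1/2 = 1/2.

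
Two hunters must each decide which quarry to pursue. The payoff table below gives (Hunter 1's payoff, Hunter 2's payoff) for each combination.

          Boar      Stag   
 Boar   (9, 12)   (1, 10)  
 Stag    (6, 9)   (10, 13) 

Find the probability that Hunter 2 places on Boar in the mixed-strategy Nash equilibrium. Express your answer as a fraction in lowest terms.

Hunter 2's mix q on Boar must make Hunter 1 indifferent between Boar and Stag.
Hunter 1's payoff from Boar: 9q + 1(1−q). From Stag: 6q + 10(1−q).
Set equal: 3q = 9(1−q) → q = 9/12 = 3/4.

3/4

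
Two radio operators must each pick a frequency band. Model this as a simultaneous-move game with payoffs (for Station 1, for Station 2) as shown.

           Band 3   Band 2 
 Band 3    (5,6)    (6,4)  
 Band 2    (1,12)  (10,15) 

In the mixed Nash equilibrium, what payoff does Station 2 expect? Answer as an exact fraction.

Station 1 mixes with probability p on Band 3, chosen so Station 2 is indifferent: 6p + 12(1−p) = 4p + 15(1−p) gives p = 3/5.
Station 2's expected payoff is 6·3/5 + 12·2/5 = 42/5.

42/5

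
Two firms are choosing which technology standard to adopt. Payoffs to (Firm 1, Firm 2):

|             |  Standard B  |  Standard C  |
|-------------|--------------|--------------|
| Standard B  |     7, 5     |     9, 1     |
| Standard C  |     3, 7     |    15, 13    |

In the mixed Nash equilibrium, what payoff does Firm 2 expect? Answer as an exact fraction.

Firm 1 mixes with probability p on Standard B, chosen so Firm 2 is indifferent: 5p + 7(1−p) = 1p + 13(1−p) gives p = 3/5.
Firm 2's expected payoff is 5·3/5 + 7·2/5 = 29/5.

29/5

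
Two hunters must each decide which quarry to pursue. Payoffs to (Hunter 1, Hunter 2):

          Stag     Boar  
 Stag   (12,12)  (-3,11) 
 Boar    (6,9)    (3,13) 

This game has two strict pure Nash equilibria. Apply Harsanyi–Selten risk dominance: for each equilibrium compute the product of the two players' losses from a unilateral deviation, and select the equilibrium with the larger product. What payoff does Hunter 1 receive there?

At both Stag: Hunter 1 loses 12 − 6 = 6 by deviating; Hunter 2 loses 12 − 11 = 1. Product = 6·1 = 6.
At both Boar: Hunter 1 loses 3 − (-3) = 6 by deviating; Hunter 2 loses 13 − 9 = 4. Product = 6·4 = 24.
24 > 6, so both Boar is risk-dominant. Hunter 1's payoff there is 3.

3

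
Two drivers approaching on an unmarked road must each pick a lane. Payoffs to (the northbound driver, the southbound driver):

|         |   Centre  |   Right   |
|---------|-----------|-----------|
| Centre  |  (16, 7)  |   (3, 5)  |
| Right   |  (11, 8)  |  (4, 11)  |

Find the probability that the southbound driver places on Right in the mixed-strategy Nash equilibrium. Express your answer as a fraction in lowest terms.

The southbound driver's mix q on Centre must make the northbound driver indifferent between Centre and Right.
The northbound driver's payoff from Centre: 16q + 3(1−q). From Right: 11q + 4(1−q).
Set equal: 5q = 1(1−q) → q = 1/6.
Probability on Right is 1 − 1/6 = 5/6.

5/6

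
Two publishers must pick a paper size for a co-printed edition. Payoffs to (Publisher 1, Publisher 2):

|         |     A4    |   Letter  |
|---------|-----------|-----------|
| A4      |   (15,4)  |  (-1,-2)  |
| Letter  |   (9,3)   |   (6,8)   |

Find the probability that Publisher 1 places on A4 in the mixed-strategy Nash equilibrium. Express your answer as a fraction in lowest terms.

Publisher 1's mix p on A4 must make Publisher 2 indifferent between A4 and Letter.
Publisher 2's payoff from A4: 4p + 3(1−p). From Letter: (-2)p + 8(1−p).
Set equal: 6p = 5(1−p) → p = 5/11.

5/11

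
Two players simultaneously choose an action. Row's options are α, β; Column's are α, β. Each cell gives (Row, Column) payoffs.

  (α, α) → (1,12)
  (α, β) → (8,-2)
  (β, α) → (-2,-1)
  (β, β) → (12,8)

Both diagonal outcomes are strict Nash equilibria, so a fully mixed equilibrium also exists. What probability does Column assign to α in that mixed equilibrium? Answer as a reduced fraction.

4/7

Column's mix q on α must make Row indifferent between α and β.
Row's payoff from α: 1q + 8(1−q). From β: (-2)q + 12(1−q).
Set equal: 3q = 4(1−q) → q = 4/7.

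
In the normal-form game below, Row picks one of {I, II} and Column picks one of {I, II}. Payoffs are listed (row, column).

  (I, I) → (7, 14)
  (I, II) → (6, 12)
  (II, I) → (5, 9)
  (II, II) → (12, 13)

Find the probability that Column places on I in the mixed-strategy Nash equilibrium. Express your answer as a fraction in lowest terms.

Column's mix q on I must make Row indifferent between I and II.
Row's payoff from I: 7q + 6(1−q). From II: 5q + 12(1−q).
Set equal: 2q = 6(1−q) → q = 6/8 = 3/4.

3/4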